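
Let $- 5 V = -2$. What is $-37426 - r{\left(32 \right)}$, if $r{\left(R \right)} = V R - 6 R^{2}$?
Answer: $- \frac{156474}{5} \approx -31295.0$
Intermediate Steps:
$V = \frac{2}{5}$ ($V = \left(- \frac{1}{5}\right) \left(-2\right) = \frac{2}{5} \approx 0.4$)
$r{\left(R \right)} = - 6 R^{2} + \frac{2 R}{5}$ ($r{\left(R \right)} = \frac{2 R}{5} - 6 R^{2} = - 6 R^{2} + \frac{2 R}{5}$)
$-37426 - r{\left(32 \right)} = -37426 - \frac{2}{5} \cdot 32 \left(1 - 480\right) = -37426 - \frac{2}{5} \cdot 32 \left(-479\right) = -37426 - - \frac{30656}{5} = -37426 + \frac{30656}{5} = - \frac{156474}{5}$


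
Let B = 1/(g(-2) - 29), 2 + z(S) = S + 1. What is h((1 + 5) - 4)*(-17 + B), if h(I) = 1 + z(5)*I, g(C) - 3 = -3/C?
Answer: -7515/49 ≈ -153.37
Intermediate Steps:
g(C) = 3 - 3/C
z(S) = -1 + S (z(S) = -2 + (S + 1) = -2 + (1 + S) = -1 + S)
h(I) = 1 + 4*I (h(I) = 1 + (-1 + 5)*I = 1 + 4*I)
B = -2/49 (B = 1/((3 - 3/(-2)) - 29) = 1/((3 - 3*(-1/2)) - 29) = 1/((3 + 3/2) - 29) = 1/(9/2 - 29) = 1/(-49/2) = -2/49 ≈ -0.040816)
h((1 + 5) - 4)*(-17 + B) = (1 + 4*((1 + 5) - 4))*(-17 - 2/49) = (1 + 4*(6 - 4))*(-835/49) = (1 + 4*2)*(-835/49) = (1 + 8)*(-835/49) = 9*(-835/49) = -7515/49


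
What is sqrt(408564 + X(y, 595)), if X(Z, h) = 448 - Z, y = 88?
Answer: 6*sqrt(11359) ≈ 639.47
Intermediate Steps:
sqrt(408564 + X(y, 595)) = sqrt(408564 + (448 - 1*88)) = sqrt(408564 + (448 - 88)) = sqrt(408564 + 360) = sqrt(408924) = 6*sqrt(11359)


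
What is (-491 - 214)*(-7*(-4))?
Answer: -19740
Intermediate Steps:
(-491 - 214)*(-7*(-4)) = -705*28 = -19740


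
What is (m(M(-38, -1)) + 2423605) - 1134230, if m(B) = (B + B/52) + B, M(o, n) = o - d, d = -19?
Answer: 67045505/52 ≈ 1.2893e+6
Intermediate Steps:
M(o, n) = 19 + o (M(o, n) = o - 1*(-19) = o + 19 = 19 + o)
m(B) = 105*B/52 (m(B) = (B + B*(1/52)) + B = (B + B/52) + B = 53*B/52 + B = 105*B/52)
(m(M(-38, -1)) + 2423605) - 1134230 = (105*(19 - 38)/52 + 2423605) - 1134230 = ((105/52)*(-19) + 2423605) - 1134230 = (-1995/52 + 2423605) - 1134230 = 126025465/52 - 1134230 = 67045505/52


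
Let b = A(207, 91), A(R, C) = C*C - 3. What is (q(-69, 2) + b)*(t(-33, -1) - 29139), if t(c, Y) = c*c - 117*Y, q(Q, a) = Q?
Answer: -229301997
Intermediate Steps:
A(R, C) = -3 + C**2 (A(R, C) = C**2 - 3 = -3 + C**2)
b = 8278 (b = -3 + 91**2 = -3 + 8281 = 8278)
t(c, Y) = c**2 - 117*Y
(q(-69, 2) + b)*(t(-33, -1) - 29139) = (-69 + 8278)*(((-33)**2 - 117*(-1)) - 29139) = 8209*((1089 + 117) - 29139) = 8209*(1206 - 29139) = 8209*(-27933) = -229301997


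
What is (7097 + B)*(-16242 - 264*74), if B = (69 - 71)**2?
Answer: -254059578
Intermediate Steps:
B = 4 (B = (-2)**2 = 4)
(7097 + B)*(-16242 - 264*74) = (7097 + 4)*(-16242 - 264*74) = 7101*(-16242 - 19536) = 7101*(-35778) = -254059578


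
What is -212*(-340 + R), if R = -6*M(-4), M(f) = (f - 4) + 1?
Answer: 63176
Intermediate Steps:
M(f) = -3 + f (M(f) = (-4 + f) + 1 = -3 + f)
R = 42 (R = -6*(-3 - 4) = -6*(-7) = 42)
-212*(-340 + R) = -212*(-340 + 42) = -212*(-298) = 63176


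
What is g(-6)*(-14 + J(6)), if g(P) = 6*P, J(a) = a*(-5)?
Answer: 1584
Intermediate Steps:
J(a) = -5*a
g(-6)*(-14 + J(6)) = (6*(-6))*(-14 - 5*6) = -36*(-14 - 30) = -36*(-44) = 1584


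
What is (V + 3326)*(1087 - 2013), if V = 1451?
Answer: -4423502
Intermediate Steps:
(V + 3326)*(1087 - 2013) = (1451 + 3326)*(1087 - 2013) = 4777*(-926) = -4423502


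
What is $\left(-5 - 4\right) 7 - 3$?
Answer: $-66$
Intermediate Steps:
$\left(-5 - 4\right) 7 - 3 = \left(-9\right) 7 - 3 = -63 - 3 = -66$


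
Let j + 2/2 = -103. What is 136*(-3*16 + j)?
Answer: -20672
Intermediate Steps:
j = -104 (j = -1 - 103 = -104)
136*(-3*16 + j) = 136*(-3*16 - 104) = 136*(-48 - 104) = 136*(-152) = -20672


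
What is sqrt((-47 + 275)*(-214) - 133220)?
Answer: 2*I*sqrt(45503) ≈ 426.63*I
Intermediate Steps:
sqrt((-47 + 275)*(-214) - 133220) = sqrt(228*(-214) - 133220) = sqrt(-48792 - 133220) = sqrt(-182012) = 2*I*sqrt(45503)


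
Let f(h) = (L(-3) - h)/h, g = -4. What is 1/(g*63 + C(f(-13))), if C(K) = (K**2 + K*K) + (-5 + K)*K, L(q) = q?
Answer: -169/41638 ≈ -0.0040588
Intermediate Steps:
f(h) = (-3 - h)/h
C(K) = 2*K**2 + K*(-5 + K) (C(K) = (K**2 + K**2) + K*(-5 + K) = 2*K**2 + K*(-5 + K))
1/(g*63 + C(f(-13))) = 1/(-4*63 + ((-3 - 1*(-13))/(-13))*(-5 + 3*((-3 - 1*(-13))/(-13)))) = 1/(-252 + (-(-3 + 13)/13)*(-5 + 3*(-(-3 + 13)/13))) = 1/(-252 + (-1/13*10)*(-5 + 3*(-1/13*10))) = 1/(-252 - 10*(-5 + 3*(-10/13))/13) = 1/(-252 - 10*(-5 - 30/13)/13) = 1/(-252 - 10/13*(-95/13)) = 1/(-252 + 950/169) = 1/(-41638/169) = -169/41638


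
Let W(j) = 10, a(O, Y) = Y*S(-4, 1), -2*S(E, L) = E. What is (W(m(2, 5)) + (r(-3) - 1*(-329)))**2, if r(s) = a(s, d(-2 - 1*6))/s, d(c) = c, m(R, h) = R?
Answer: 1067089/9 ≈ 1.1857e+5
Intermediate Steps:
S(E, L) = -E/2
a(O, Y) = 2*Y (a(O, Y) = Y*(-1/2*(-4)) = Y*2 = 2*Y)
r(s) = -16/s (r(s) = (2*(-2 - 1*6))/s = (2*(-2 - 6))/s = (2*(-8))/s = -16/s)
(W(m(2, 5)) + (r(-3) - 1*(-329)))**2 = (10 + (-16/(-3) - 1*(-329)))**2 = (10 + (-16*(-1/3) + 329))**2 = (10 + (16/3 + 329))**2 = (10 + 1003/3)**2 = (1033/3)**2 = 1067089/9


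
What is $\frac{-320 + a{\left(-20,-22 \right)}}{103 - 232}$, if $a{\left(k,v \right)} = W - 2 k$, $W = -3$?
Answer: $\frac{283}{129} \approx 2.1938$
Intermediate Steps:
$a{\left(k,v \right)} = -3 - 2 k$
$\frac{-320 + a{\left(-20,-22 \right)}}{103 - 232} = \frac{-320 - -37}{103 - 232} = \frac{-320 + \left(-3 + 40\right)}{-129} = \left(-320 + 37\right) \left(- \frac{1}{129}\right) = \left(-283\right) \left(- \frac{1}{129}\right) = \frac{283}{129}$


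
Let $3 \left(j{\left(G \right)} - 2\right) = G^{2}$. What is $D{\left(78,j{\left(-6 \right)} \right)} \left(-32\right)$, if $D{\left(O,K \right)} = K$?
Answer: $-448$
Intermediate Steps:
$j{\left(G \right)} = 2 + \frac{G^{2}}{3}$
$D{\left(78,j{\left(-6 \right)} \right)} \left(-32\right) = \left(2 + \frac{\left(-6\right)^{2}}{3}\right) \left(-32\right) = \left(2 + \frac{1}{3} \cdot 36\right) \left(-32\right) = \left(2 + 12\right) \left(-32\right) = 14 \left(-32\right) = -448$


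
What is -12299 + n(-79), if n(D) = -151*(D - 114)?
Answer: 16844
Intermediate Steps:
n(D) = 17214 - 151*D (n(D) = -151*(-114 + D) = 17214 - 151*D)
-12299 + n(-79) = -12299 + (17214 - 151*(-79)) = -12299 + (17214 + 11929) = -12299 + 29143 = 16844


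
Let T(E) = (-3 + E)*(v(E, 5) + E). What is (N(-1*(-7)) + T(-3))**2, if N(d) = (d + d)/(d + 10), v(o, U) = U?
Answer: 36100/289 ≈ 124.91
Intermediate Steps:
T(E) = (-3 + E)*(5 + E)
N(d) = 2*d/(10 + d) (N(d) = (2*d)/(10 + d) = 2*d/(10 + d))
(N(-1*(-7)) + T(-3))**2 = (2*(-1*(-7))/(10 - 1*(-7)) + (-15 + (-3)**2 + 2*(-3)))**2 = (2*7/(10 + 7) + (-15 + 9 - 6))**2 = (2*7/17 - 12)**2 = (2*7*(1/17) - 12)**2 = (14/17 - 12)**2 = (-190/17)**2 = 36100/289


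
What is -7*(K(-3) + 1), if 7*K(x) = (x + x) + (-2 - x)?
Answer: -2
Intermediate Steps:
K(x) = -2/7 + x/7 (K(x) = ((x + x) + (-2 - x))/7 = (2*x + (-2 - x))/7 = (-2 + x)/7 = -2/7 + x/7)
-7*(K(-3) + 1) = -7*((-2/7 + (⅐)*(-3)) + 1) = -7*((-2/7 - 3/7) + 1) = -7*(-5/7 + 1) = -7*2/7 = -2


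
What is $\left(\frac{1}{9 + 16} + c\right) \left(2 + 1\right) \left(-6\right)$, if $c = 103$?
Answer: $- \frac{46368}{25} \approx -1854.7$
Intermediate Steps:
$\left(\frac{1}{9 + 16} + c\right) \left(2 + 1\right) \left(-6\right) = \left(\frac{1}{9 + 16} + 103\right) \left(2 + 1\right) \left(-6\right) = \left(\frac{1}{25} + 103\right) 3 \left(-6\right) = \left(\frac{1}{25} + 103\right) \left(-18\right) = \frac{2576}{25} \left(-18\right) = - \frac{46368}{25}$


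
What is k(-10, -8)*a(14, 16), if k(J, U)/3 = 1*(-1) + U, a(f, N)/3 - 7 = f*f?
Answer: -16443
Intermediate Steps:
a(f, N) = 21 + 3*f**2 (a(f, N) = 21 + 3*(f*f) = 21 + 3*f**2)
k(J, U) = -3 + 3*U (k(J, U) = 3*(1*(-1) + U) = 3*(-1 + U) = -3 + 3*U)
k(-10, -8)*a(14, 16) = (-3 + 3*(-8))*(21 + 3*14**2) = (-3 - 24)*(21 + 3*196) = -27*(21 + 588) = -27*609 = -16443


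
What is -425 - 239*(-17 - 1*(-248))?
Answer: -55634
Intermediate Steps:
-425 - 239*(-17 - 1*(-248)) = -425 - 239*(-17 + 248) = -425 - 239*231 = -425 - 55209 = -55634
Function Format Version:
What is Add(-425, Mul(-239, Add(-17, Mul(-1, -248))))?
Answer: -55634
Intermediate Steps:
Add(-425, Mul(-239, Add(-17, Mul(-1, -248)))) = Add(-425, Mul(-239, Add(-17, 248))) = Add(-425, Mul(-239, 231)) = Add(-425, -55209) = -55634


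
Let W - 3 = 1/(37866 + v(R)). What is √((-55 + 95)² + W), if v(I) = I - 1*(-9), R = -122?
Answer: 2*√571184579795/37753 ≈ 40.037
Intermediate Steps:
v(I) = 9 + I (v(I) = I + 9 = 9 + I)
W = 113260/37753 (W = 3 + 1/(37866 + (9 - 122)) = 3 + 1/(37866 - 113) = 3 + 1/37753 = 113260/37753 ≈ 3.0000)
√((-55 + 95)² + W) = √((-55 + 95)² + 113260/37753) = √(40² + 113260/37753) = √(1600 + 113260/37753) = √(60518060/37753) = 2*√571184579795/37753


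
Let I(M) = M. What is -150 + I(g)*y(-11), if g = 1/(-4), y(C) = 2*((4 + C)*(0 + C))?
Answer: -377/2 ≈ -188.50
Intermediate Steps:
y(C) = 2*C*(4 + C) (y(C) = 2*((4 + C)*C) = 2*(C*(4 + C)) = 2*C*(4 + C))
g = -¼ ≈ -0.25000
-150 + I(g)*y(-11) = -150 - (-11)*(4 - 11)/2 = -150 - (-11)*(-7)/2 = -150 - ¼*154 = -150 - 77/2 = -377/2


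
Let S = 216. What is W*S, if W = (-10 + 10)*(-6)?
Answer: 0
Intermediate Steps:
W = 0 (W = 0*(-6) = 0)
W*S = 0*216 = 0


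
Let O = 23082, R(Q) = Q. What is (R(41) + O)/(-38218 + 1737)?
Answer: -23123/36481 ≈ -0.63384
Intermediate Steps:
(R(41) + O)/(-38218 + 1737) = (41 + 23082)/(-38218 + 1737) = 23123/(-36481) = 23123*(-1/36481) = -23123/36481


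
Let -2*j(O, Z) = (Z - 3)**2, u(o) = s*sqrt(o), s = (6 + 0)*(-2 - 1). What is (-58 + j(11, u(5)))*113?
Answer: -197185/2 - 6102*sqrt(5) ≈ -1.1224e+5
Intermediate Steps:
s = -18 (s = 6*(-3) = -18)
u(o) = -18*sqrt(o)
j(O, Z) = -(-3 + Z)**2/2 (j(O, Z) = -(Z - 3)**2/2 = -(-3 + Z)**2/2)
(-58 + j(11, u(5)))*113 = (-58 - (-3 - 18*sqrt(5))**2/2)*113 = -6554 - 113*(-3 - 18*sqrt(5))**2/2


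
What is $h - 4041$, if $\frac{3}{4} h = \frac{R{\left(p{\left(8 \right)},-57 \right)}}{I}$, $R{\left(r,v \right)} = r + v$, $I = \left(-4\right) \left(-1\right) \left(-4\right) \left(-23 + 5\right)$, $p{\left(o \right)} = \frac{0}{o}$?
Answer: $- \frac{290971}{72} \approx -4041.3$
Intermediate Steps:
$p{\left(o \right)} = 0$
$I = 288$ ($I = 4 \left(-4\right) \left(-18\right) = \left(-16\right) \left(-18\right) = 288$)
$h = - \frac{19}{72}$ ($h = \frac{4 \frac{0 - 57}{288}}{3} = \frac{4 \left(\left(-57\right) \frac{1}{288}\right)}{3} = \frac{4}{3} \left(- \frac{19}{96}\right) = - \frac{19}{72} \approx -0.26389$)
$h - 4041 = - \frac{19}{72} - 4041 = - \frac{290971}{72}$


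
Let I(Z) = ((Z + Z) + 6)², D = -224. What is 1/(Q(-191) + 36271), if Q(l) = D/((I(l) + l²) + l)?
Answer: 88833/3222061631 ≈ 2.7570e-5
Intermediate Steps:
I(Z) = (6 + 2*Z)² (I(Z) = (2*Z + 6)² = (6 + 2*Z)²)
Q(l) = -224/(l + l² + 4*(3 + l)²) (Q(l) = -224/((4*(3 + l)² + l²) + l) = -224/((l² + 4*(3 + l)²) + l) = -224/(l + l² + 4*(3 + l)²))
1/(Q(-191) + 36271) = 1/(-224/(36 + 5*(-191)² + 25*(-191)) + 36271) = 1/(-224/(36 + 5*36481 - 4775) + 36271) = 1/(-224/(36 + 182405 - 4775) + 36271) = 1/(-224/177666 + 36271) = 1/(-224*1/177666 + 36271) = 1/(-112/88833 + 36271) = 1/(3222061631/88833) = 88833/3222061631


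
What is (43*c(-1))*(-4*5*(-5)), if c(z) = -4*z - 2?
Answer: 8600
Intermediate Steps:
c(z) = -2 - 4*z
(43*c(-1))*(-4*5*(-5)) = (43*(-2 - 4*(-1)))*(-4*5*(-5)) = (43*(-2 + 4))*(-20*(-5)) = (43*2)*100 = 86*100 = 8600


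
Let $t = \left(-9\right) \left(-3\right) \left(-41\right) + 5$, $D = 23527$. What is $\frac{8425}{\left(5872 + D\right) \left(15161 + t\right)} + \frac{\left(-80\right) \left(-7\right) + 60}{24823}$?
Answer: $\frac{256467869195}{10259855789243} \approx 0.024997$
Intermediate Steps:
$t = -1102$ ($t = 27 \left(-41\right) + 5 = -1107 + 5 = -1102$)
$\frac{8425}{\left(5872 + D\right) \left(15161 + t\right)} + \frac{\left(-80\right) \left(-7\right) + 60}{24823} = \frac{8425}{\left(5872 + 23527\right) \left(15161 - 1102\right)} + \frac{\left(-80\right) \left(-7\right) + 60}{24823} = \frac{8425}{29399 \cdot 14059} + \left(560 + 60\right) \frac{1}{24823} = \frac{8425}{413320541} + 620 \cdot \frac{1}{24823} = 8425 \cdot \frac{1}{413320541} + \frac{620}{24823} = \frac{8425}{413320541} + \frac{620}{24823} = \frac{256467869195}{10259855789243}$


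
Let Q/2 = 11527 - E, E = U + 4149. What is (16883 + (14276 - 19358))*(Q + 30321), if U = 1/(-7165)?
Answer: 3811448119307/7165 ≈ 5.3195e+8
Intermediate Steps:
U = -1/7165 ≈ -0.00013957
E = 29727584/7165 (E = -1/7165 + 4149 = 29727584/7165 ≈ 4149.0)
Q = 105726742/7165 (Q = 2*(11527 - 1*29727584/7165) = 2*(11527 - 29727584/7165) = 2*(52863371/7165) = 105726742/7165 ≈ 14756.)
(16883 + (14276 - 19358))*(Q + 30321) = (16883 + (14276 - 19358))*(105726742/7165 + 30321) = (16883 - 5082)*(322976707/7165) = 11801*(322976707/7165) = 3811448119307/7165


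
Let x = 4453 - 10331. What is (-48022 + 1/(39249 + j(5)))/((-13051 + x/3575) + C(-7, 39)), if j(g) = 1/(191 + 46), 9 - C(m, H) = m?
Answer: 1596957204953825/433529692390042 ≈ 3.6836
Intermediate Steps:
C(m, H) = 9 - m
j(g) = 1/237
x = -5878
(-48022 + 1/(39249 + j(5)))/((-13051 + x/3575) + C(-7, 39)) = (-48022 + 1/(39249 + 1/237))/((-13051 - 5878/3575) + (9 - 1*(-7))) = (-48022 + 1/(9302014/237))/((-13051 - 5878*1/3575) + (9 + 7)) = (-48022 + 237/9302014)/((-13051 - 5878/3575) + 16) = -446701316071/(9302014*(-46663203/3575 + 16)) = -446701316071/(9302014*(-46606003/3575)) = -446701316071/9302014*(-3575/46606003) = 1596957204953825/433529692390042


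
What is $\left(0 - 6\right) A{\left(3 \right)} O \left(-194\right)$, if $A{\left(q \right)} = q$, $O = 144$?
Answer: $502848$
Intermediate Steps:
$\left(0 - 6\right) A{\left(3 \right)} O \left(-194\right) = \left(0 - 6\right) 3 \cdot 144 \left(-194\right) = \left(-6\right) 3 \cdot 144 \left(-194\right) = \left(-18\right) 144 \left(-194\right) = \left(-2592\right) \left(-194\right) = 502848$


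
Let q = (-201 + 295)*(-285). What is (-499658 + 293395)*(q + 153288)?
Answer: -26091856974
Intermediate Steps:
q = -26790 (q = 94*(-285) = -26790)
(-499658 + 293395)*(q + 153288) = (-499658 + 293395)*(-26790 + 153288) = -206263*126498 = -26091856974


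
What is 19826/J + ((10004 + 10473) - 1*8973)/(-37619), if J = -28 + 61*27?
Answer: 727209318/60905161 ≈ 11.940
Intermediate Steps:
J = 1619 (J = -28 + 1647 = 1619)
19826/J + ((10004 + 10473) - 1*8973)/(-37619) = 19826/1619 + ((10004 + 10473) - 1*8973)/(-37619) = 19826*(1/1619) + (20477 - 8973)*(-1/37619) = 19826/1619 + 11504*(-1/37619) = 19826/1619 - 11504/37619 = 727209318/60905161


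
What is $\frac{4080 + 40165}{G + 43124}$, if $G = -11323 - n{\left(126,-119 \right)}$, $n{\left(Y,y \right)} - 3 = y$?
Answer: $\frac{44245}{31917} \approx 1.3863$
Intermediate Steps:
$n{\left(Y,y \right)} = 3 + y$
$G = -11207$ ($G = -11323 - \left(3 - 119\right) = -11323 - -116 = -11323 + 116 = -11207$)
$\frac{4080 + 40165}{G + 43124} = \frac{4080 + 40165}{-11207 + 43124} = \frac{44245}{31917}$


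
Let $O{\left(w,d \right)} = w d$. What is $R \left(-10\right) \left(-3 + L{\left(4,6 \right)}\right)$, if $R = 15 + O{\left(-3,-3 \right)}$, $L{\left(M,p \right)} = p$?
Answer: $-720$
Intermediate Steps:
$O{\left(w,d \right)} = d w$
$R = 24$ ($R = 15 - -9 = 15 + 9 = 24$)
$R \left(-10\right) \left(-3 + L{\left(4,6 \right)}\right) = 24 \left(-10\right) \left(-3 + 6\right) = \left(-240\right) 3 = -720$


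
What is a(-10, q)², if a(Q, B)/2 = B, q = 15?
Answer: 900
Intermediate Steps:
a(Q, B) = 2*B
a(-10, q)² = (2*15)² = 30² = 900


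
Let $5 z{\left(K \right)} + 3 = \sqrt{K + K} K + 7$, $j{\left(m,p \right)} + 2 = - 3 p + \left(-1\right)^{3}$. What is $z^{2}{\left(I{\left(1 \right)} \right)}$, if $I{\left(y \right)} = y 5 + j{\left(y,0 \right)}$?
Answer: $\frac{64}{25} \approx 2.56$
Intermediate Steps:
$j{\left(m,p \right)} = -3 - 3 p$ ($j{\left(m,p \right)} = -2 - \left(1 + 3 p\right) = -3 - 3 p$)
$I{\left(y \right)} = -3 + 5 y$ ($I{\left(y \right)} = y 5 - 3 = 5 y + \left(-3 + 0\right) = 5 y - 3 = -3 + 5 y$)
$z{\left(K \right)} = \frac{4}{5} + \frac{\sqrt{2} K^{\frac{3}{2}}}{5}$ ($z{\left(K \right)} = - \frac{3}{5} + \frac{\sqrt{K + K} K + 7}{5} = - \frac{3}{5} + \frac{\sqrt{2 K} K + 7}{5} = - \frac{3}{5} + \frac{\sqrt{2} \sqrt{K} K + 7}{5} = - \frac{3}{5} + \frac{\sqrt{2} K^{\frac{3}{2}} + 7}{5} = - \frac{3}{5} + \frac{7 + \sqrt{2} K^{\frac{3}{2}}}{5} = - \frac{3}{5} + \left(\frac{7}{5} + \frac{\sqrt{2} K^{\frac{3}{2}}}{5}\right) = \frac{4}{5} + \frac{\sqrt{2} K^{\frac{3}{2}}}{5}$)
$z^{2}{\left(I{\left(1 \right)} \right)} = \left(\frac{4}{5} + \frac{\sqrt{2} \left(-3 + 5 \cdot 1\right)^{\frac{3}{2}}}{5}\right)^{2} = \left(\frac{4}{5} + \frac{\sqrt{2} \left(-3 + 5\right)^{\frac{3}{2}}}{5}\right)^{2} = \left(\frac{4}{5} + \frac{\sqrt{2} \cdot 2^{\frac{3}{2}}}{5}\right)^{2} = \left(\frac{4}{5} + \frac{\sqrt{2} \cdot 2 \sqrt{2}}{5}\right)^{2} = \left(\frac{4}{5} + \frac{4}{5}\right)^{2} = \left(\frac{8}{5}\right)^{2} = \frac{64}{25}$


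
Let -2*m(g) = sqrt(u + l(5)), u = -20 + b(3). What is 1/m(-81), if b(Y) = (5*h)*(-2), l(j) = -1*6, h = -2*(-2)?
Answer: I*sqrt(66)/33 ≈ 0.24618*I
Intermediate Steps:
h = 4
l(j) = -6
b(Y) = -40 (b(Y) = (5*4)*(-2) = 20*(-2) = -40)
u = -60 (u = -20 - 40 = -60)
m(g) = -I*sqrt(66)/2 (m(g) = -sqrt(-60 - 6)/2 = -I*sqrt(66)/2)
1/m(-81) = 1/(-I*sqrt(66)/2) = I*sqrt(66)/33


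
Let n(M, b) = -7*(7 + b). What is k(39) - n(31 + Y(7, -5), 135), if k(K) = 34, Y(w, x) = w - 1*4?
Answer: 1028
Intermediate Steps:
Y(w, x) = -4 + w (Y(w, x) = w - 4 = -4 + w)
n(M, b) = -49 - 7*b
k(39) - n(31 + Y(7, -5), 135) = 34 - (-49 - 7*135) = 34 - (-49 - 945) = 34 - 1*(-994) = 34 + 994 = 1028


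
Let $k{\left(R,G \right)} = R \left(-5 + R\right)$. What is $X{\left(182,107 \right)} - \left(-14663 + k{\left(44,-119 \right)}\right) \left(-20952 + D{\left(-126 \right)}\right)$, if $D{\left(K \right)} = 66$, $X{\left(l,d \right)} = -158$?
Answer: $-270411200$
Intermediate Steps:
$X{\left(182,107 \right)} - \left(-14663 + k{\left(44,-119 \right)}\right) \left(-20952 + D{\left(-126 \right)}\right) = -158 - \left(-14663 + 44 \left(-5 + 44\right)\right) \left(-20952 + 66\right) = -158 - \left(-14663 + 44 \cdot 39\right) \left(-20886\right) = -158 - \left(-14663 + 1716\right) \left(-20886\right) = -158 - \left(-12947\right) \left(-20886\right) = -158 - 270411042 = -270411200$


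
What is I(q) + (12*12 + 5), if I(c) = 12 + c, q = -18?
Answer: 143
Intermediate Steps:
I(q) + (12*12 + 5) = (12 - 18) + (12*12 + 5) = -6 + (144 + 5) = -6 + 149 = 143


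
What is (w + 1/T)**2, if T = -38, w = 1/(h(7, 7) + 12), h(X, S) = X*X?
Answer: 529/5373124 ≈ 9.8453e-5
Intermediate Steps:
h(X, S) = X**2
w = 1/61 (w = 1/(7**2 + 12) = 1/(49 + 12) = 1/61 ≈ 0.016393)
(w + 1/T)**2 = (1/61 + 1/(-38))**2 = (1/61 - 1/38)**2 = (-23/2318)**2 = 529/5373124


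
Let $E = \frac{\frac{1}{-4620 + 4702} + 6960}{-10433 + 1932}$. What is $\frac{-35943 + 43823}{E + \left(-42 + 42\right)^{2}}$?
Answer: $- \frac{5493006160}{570721} \approx -9624.7$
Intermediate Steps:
$E = - \frac{570721}{697082}$ ($E = \frac{\frac{1}{82} + 6960}{-8501} = \left(\frac{1}{82} + 6960\right) \left(- \frac{1}{8501}\right) = \frac{570721}{82} \left(- \frac{1}{8501}\right) = - \frac{570721}{697082} \approx -0.81873$)
$\frac{-35943 + 43823}{E + \left(-42 + 42\right)^{2}} = \frac{-35943 + 43823}{- \frac{570721}{697082} + \left(-42 + 42\right)^{2}} = \frac{7880}{- \frac{570721}{697082} + 0^{2}} = \frac{7880}{- \frac{570721}{697082} + 0} = \frac{7880}{- \frac{570721}{697082}} = 7880 \left(- \frac{697082}{570721}\right) = - \frac{5493006160}{570721}$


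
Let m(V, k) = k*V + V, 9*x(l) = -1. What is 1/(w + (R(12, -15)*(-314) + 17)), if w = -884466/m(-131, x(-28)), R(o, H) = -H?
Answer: 524/1520965 ≈ 0.00034452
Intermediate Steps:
x(l) = -1/9 (x(l) = (1/9)*(-1) = -1/9)
m(V, k) = V + V*k (m(V, k) = V*k + V = V + V*k)
w = 3980097/524 (w = -884466*(-1/(131*(1 - 1/9))) = -884466/((-131*8/9)) = -884466/(-1048/9) = -884466*(-9/1048) = 3980097/524 ≈ 7595.6)
1/(w + (R(12, -15)*(-314) + 17)) = 1/(3980097/524 + (-1*(-15)*(-314) + 17)) = 1/(3980097/524 + (15*(-314) + 17)) = 1/(3980097/524 + (-4710 + 17)) = 1/(3980097/524 - 4693) = 1/(1520965/524) = 524/1520965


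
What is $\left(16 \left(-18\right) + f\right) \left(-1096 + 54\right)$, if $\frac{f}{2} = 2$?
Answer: $295928$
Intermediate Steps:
$f = 4$ ($f = 2 \cdot 2 = 4$)
$\left(16 \left(-18\right) + f\right) \left(-1096 + 54\right) = \left(16 \left(-18\right) + 4\right) \left(-1096 + 54\right) = \left(-288 + 4\right) \left(-1042\right) = \left(-284\right) \left(-1042\right) = 295928$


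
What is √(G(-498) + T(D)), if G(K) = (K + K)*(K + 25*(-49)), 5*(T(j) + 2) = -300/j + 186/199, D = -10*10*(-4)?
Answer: √6795951516865/1990 ≈ 1310.0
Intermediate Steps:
D = 400 (D = -100*(-4) = 400)
T(j) = -1804/995 - 60/j (T(j) = -2 + (-300/j + 186/199)/5 = -2 + (186/199 - 300/j)/5 = -2 + (186/995 - 60/j) = -1804/995 - 60/j)
G(K) = 2*K*(-1225 + K) (G(K) = (2*K)*(K - 1225) = (2*K)*(-1225 + K) = 2*K*(-1225 + K))
√(G(-498) + T(D)) = √(2*(-498)*(-1225 - 498) + (-1804/995 - 60/400)) = √(2*(-498)*(-1723) + (-1804/995 - 60*1/400)) = √(1716108 + (-1804/995 - 3/20)) = √(1716108 - 7813/3980) = √(6830102027/3980) = √6795951516865/1990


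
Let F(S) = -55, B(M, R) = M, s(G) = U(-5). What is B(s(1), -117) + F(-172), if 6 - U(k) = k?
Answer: -44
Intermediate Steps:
U(k) = 6 - k
s(G) = 11 (s(G) = 6 - 1*(-5) = 6 + 5 = 11)
B(s(1), -117) + F(-172) = 11 - 55 = -44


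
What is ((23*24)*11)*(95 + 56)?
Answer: 916872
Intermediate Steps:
((23*24)*11)*(95 + 56) = (552*11)*151 = 6072*151 = 916872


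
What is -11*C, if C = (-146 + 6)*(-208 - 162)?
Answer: -569800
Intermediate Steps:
C = 51800 (C = -140*(-370) = 51800)
-11*C = -11*51800 = -569800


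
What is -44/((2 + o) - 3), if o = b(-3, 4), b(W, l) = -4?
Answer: 44/5 ≈ 8.8000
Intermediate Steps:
o = -4
-44/((2 + o) - 3) = -44/((2 - 4) - 3) = -44/(-2 - 3) = -44/(-5) = -44*(-1/5) = 44/5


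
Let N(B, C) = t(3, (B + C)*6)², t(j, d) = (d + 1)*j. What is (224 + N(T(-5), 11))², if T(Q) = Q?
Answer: 157377025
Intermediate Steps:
t(j, d) = j*(1 + d) (t(j, d) = (1 + d)*j = j*(1 + d))
N(B, C) = (3 + 18*B + 18*C)² (N(B, C) = (3*(1 + (B + C)*6))² = (3*(1 + (6*B + 6*C)))² = (3*(1 + 6*B + 6*C))² = (3 + 18*B + 18*C)²)
(224 + N(T(-5), 11))² = (224 + 9*(1 + 6*(-5) + 6*11)²)² = (224 + 9*(1 - 30 + 66)²)² = (224 + 9*37²)² = (224 + 9*1369)² = (224 + 12321)² = 12545² = 157377025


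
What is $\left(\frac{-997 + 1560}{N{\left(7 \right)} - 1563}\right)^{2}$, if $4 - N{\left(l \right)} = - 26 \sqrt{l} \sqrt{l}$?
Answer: $\frac{316969}{1896129} \approx 0.16717$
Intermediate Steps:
$N{\left(l \right)} = 4 + 26 l$ ($N{\left(l \right)} = 4 - - 26 \sqrt{l} \sqrt{l} = 4 - - 26 l = 4 + 26 l$)
$\left(\frac{-997 + 1560}{N{\left(7 \right)} - 1563}\right)^{2} = \left(\frac{-997 + 1560}{\left(4 + 26 \cdot 7\right) - 1563}\right)^{2} = \left(\frac{563}{\left(4 + 182\right) - 1563}\right)^{2} = \left(\frac{563}{186 - 1563}\right)^{2} = \left(\frac{563}{-1377}\right)^{2} = \left(563 \left(- \frac{1}{1377}\right)\right)^{2} = \left(- \frac{563}{1377}\right)^{2} = \frac{316969}{1896129}$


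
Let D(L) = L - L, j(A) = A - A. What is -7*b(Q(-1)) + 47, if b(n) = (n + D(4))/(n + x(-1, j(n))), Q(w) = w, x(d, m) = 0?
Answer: 40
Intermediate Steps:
j(A) = 0
D(L) = 0
b(n) = 1 (b(n) = (n + 0)/(n + 0) = n/n = 1)
-7*b(Q(-1)) + 47 = -7*1 + 47 = -7 + 47 = 40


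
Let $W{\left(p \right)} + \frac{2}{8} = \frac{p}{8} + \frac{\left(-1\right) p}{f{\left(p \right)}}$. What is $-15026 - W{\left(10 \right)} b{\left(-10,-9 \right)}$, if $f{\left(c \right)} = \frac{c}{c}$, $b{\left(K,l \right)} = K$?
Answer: $-15116$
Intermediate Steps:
$f{\left(c \right)} = 1$
$W{\left(p \right)} = - \frac{1}{4} - \frac{7 p}{8}$ ($W{\left(p \right)} = - \frac{1}{4} + \left(\frac{p}{8} + \frac{\left(-1\right) p}{1}\right) = - \frac{1}{4} + \left(p \frac{1}{8} + - p 1\right) = - \frac{1}{4} + \left(\frac{p}{8} - p\right) = - \frac{1}{4} - \frac{7 p}{8}$)
$-15026 - W{\left(10 \right)} b{\left(-10,-9 \right)} = -15026 - \left(- \frac{1}{4} - \frac{35}{4}\right) \left(-10\right) = -15026 - \left(-9\right) \left(-10\right) = -15026 - 90 = -15116$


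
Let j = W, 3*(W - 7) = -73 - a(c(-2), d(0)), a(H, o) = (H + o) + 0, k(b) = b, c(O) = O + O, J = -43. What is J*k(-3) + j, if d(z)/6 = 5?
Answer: 103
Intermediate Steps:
d(z) = 30 (d(z) = 6*5 = 30)
c(O) = 2*O
a(H, o) = H + o
W = -26 (W = 7 + (-73 - (2*(-2) + 30))/3 = 7 + (-73 - (-4 + 30))/3 = 7 + (-73 - 1*26)/3 = 7 + (-73 - 26)/3 = 7 + (1/3)*(-99) = 7 - 33 = -26)
j = -26
J*k(-3) + j = -43*(-3) - 26 = 129 - 26 = 103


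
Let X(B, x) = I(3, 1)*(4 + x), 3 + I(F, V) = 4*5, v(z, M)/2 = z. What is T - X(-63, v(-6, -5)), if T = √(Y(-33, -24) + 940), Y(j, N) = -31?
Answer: 136 + 3*√101 ≈ 166.15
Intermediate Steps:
v(z, M) = 2*z
I(F, V) = 17 (I(F, V) = -3 + 4*5 = -3 + 20 = 17)
X(B, x) = 68 + 17*x (X(B, x) = 17*(4 + x) = 68 + 17*x)
T = 3*√101 (T = √(-31 + 940) = √909 = 3*√101 ≈ 30.150)
T - X(-63, v(-6, -5)) = 3*√101 - (68 + 17*(2*(-6))) = 3*√101 - (68 + 17*(-12)) = 3*√101 - (68 - 204) = 3*√101 - 1*(-136) = 3*√101 + 136 = 136 + 3*√101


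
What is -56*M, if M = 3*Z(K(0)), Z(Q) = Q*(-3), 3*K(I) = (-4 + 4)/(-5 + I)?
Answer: 0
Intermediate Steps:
K(I) = 0 (K(I) = ((-4 + 4)/(-5 + I))/3 = (0/(-5 + I))/3 = (⅓)*0 = 0)
Z(Q) = -3*Q
M = 0 (M = 3*(-3*0) = 3*0 = 0)
-56*M = -56*0 = 0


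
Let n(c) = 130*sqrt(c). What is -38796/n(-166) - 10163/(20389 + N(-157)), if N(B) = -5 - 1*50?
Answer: -10163/20334 + 9699*I*sqrt(166)/5395 ≈ -0.4998 + 23.163*I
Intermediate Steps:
N(B) = -55 (N(B) = -5 - 50 = -55)
-38796/n(-166) - 10163/(20389 + N(-157)) = -38796*(-I*sqrt(166)/21580) - 10163/(20389 - 55) = -38796*(-I*sqrt(166)/21580) - 10163/20334 = -38796*(-I*sqrt(166)/21580) - 10163*1/20334 = -(-9699)*I*sqrt(166)/5395 - 10163/20334 = 9699*I*sqrt(166)/5395 - 10163/20334 = -10163/20334 + 9699*I*sqrt(166)/5395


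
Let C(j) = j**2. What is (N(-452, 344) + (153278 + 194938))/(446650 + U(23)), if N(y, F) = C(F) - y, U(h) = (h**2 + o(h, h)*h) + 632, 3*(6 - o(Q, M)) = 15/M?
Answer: 116751/111986 ≈ 1.0425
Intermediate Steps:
o(Q, M) = 6 - 5/M
U(h) = 632 + h**2 + h*(6 - 5/h) (U(h) = (h**2 + (6 - 5/h)*h) + 632 = (h**2 + h*(6 - 5/h)) + 632 = 632 + h**2 + h*(6 - 5/h))
N(y, F) = F**2 - y
(N(-452, 344) + (153278 + 194938))/(446650 + U(23)) = ((344**2 - 1*(-452)) + (153278 + 194938))/(446650 + (627 + 23**2 + 6*23)) = ((118336 + 452) + 348216)/(446650 + (627 + 529 + 138)) = (118788 + 348216)/(446650 + 1294) = 467004/447944 = 467004*(1/447944) = 116751/111986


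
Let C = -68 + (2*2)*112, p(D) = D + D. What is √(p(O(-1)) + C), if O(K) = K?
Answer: 3*√42 ≈ 19.442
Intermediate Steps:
p(D) = 2*D
C = 380 (C = -68 + 4*112 = -68 + 448 = 380)
√(p(O(-1)) + C) = √(2*(-1) + 380) = √(-2 + 380) = √378 = 3*√42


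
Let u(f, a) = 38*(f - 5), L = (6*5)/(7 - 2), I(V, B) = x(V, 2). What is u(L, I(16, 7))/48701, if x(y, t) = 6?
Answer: 38/48701 ≈ 0.00078027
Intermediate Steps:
I(V, B) = 6
L = 6 (L = 30/5 = 30*(1/5) = 6)
u(f, a) = -190 + 38*f (u(f, a) = 38*(-5 + f) = -190 + 38*f)
u(L, I(16, 7))/48701 = (-190 + 38*6)/48701 = (-190 + 228)*(1/48701) = 38*(1/48701) = 38/48701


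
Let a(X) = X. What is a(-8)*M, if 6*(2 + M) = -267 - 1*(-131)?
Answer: 592/3 ≈ 197.33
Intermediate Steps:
M = -74/3 (M = -2 + (-267 - 1*(-131))/6 = -2 + (-267 + 131)/6 = -2 + (1/6)*(-136) = -2 - 68/3 = -74/3 ≈ -24.667)
a(-8)*M = -8*(-74/3) = 592/3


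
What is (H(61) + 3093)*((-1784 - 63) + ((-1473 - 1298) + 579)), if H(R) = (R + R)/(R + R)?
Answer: -12496666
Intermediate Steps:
H(R) = 1 (H(R) = (2*R)/((2*R)) = (2*R)*(1/(2*R)) = 1)
(H(61) + 3093)*((-1784 - 63) + ((-1473 - 1298) + 579)) = (1 + 3093)*((-1784 - 63) + ((-1473 - 1298) + 579)) = 3094*(-1847 + (-2771 + 579)) = 3094*(-1847 - 2192) = 3094*(-4039) = -12496666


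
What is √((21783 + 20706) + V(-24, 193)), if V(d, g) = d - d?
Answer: 3*√4721 ≈ 206.13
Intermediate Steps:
V(d, g) = 0
√((21783 + 20706) + V(-24, 193)) = √((21783 + 20706) + 0) = √(42489 + 0) = √42489 = 3*√4721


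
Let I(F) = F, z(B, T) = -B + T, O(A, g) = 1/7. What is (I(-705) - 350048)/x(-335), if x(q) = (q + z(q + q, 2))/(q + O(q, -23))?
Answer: 822165032/2359 ≈ 3.4852e+5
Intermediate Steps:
O(A, g) = ⅐
z(B, T) = T - B
x(q) = (2 - q)/(⅐ + q) (x(q) = (q + (2 - (q + q)))/(q + ⅐) = (q + (2 - 2*q))/(⅐ + q) = (2 - q)/(⅐ + q))
(I(-705) - 350048)/x(-335) = (-705 - 350048)/((7*(2 - 1*(-335))/(1 + 7*(-335)))) = -350753*(1 - 2345)/(7*(2 + 335)) = -350753/(7*337/(-2344)) = -350753/(7*(-1/2344)*337) = -350753/(-2359/2344) = -350753*(-2344/2359) = 822165032/2359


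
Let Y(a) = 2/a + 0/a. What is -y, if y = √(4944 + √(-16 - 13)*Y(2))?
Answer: -√(4944 + I*√29) ≈ -70.314 - 0.038294*I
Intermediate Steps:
Y(a) = 2/a (Y(a) = 2/a + 0 = 2/a)
y = √(4944 + I*√29) (y = √(4944 + √(-16 - 13)*(2/2)) = √(4944 + √(-29)*(2*(½))) = √(4944 + (I*√29)*1) = √(4944 + I*√29) ≈ 70.314 + 0.0383*I)
-y = -√(4944 + I*√29)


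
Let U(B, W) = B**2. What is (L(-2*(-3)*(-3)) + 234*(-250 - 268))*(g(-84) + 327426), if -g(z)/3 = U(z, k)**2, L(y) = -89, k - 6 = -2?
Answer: 18077971050582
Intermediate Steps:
k = 4 (k = 6 - 2 = 4)
g(z) = -3*z**4
(L(-2*(-3)*(-3)) + 234*(-250 - 268))*(g(-84) + 327426) = (-89 + 234*(-250 - 268))*(-3*(-84)**4 + 327426) = (-89 + 234*(-518))*(-3*49787136 + 327426) = (-89 - 121212)*(-149361408 + 327426) = -121301*(-149033982) = 18077971050582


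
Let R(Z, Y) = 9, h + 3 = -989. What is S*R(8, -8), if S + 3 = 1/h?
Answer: -26793/992 ≈ -27.009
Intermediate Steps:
h = -992 (h = -3 - 989 = -992)
S = -2977/992 (S = -3 + 1/(-992) = -3 - 1/992 = -2977/992 ≈ -3.0010)
S*R(8, -8) = -2977/992*9 = -26793/992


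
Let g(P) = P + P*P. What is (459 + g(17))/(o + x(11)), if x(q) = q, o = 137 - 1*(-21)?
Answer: 765/169 ≈ 4.5266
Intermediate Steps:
o = 158 (o = 137 + 21 = 158)
g(P) = P + P²
(459 + g(17))/(o + x(11)) = (459 + 17*(1 + 17))/(158 + 11) = (459 + 17*18)/169 = (459 + 306)*(1/169) = 765*(1/169) = 765/169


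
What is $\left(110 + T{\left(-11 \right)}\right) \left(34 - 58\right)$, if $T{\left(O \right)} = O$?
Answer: $-2376$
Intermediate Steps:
$\left(110 + T{\left(-11 \right)}\right) \left(34 - 58\right) = \left(110 - 11\right) \left(34 - 58\right) = 99 \left(34 - 58\right) = 99 \left(-24\right) = -2376$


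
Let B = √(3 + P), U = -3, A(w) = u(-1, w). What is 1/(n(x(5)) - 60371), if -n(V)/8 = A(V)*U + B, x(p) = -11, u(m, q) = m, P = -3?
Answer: -1/60395 ≈ -1.6558e-5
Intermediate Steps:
A(w) = -1
B = 0 (B = √(3 - 3) = √0 = 0)
n(V) = -24 (n(V) = -8*(-1*(-3) + 0) = -8*(3 + 0) = -8*3 = -24)
1/(n(x(5)) - 60371) = 1/(-24 - 60371) = 1/(-60395) = -1/60395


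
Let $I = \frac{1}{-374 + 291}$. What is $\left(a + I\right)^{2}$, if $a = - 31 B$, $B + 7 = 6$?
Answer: $\frac{6615184}{6889} \approx 960.25$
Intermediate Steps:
$B = -1$ ($B = -7 + 6 = -1$)
$I = - \frac{1}{83}$ ($I = \frac{1}{-83} = - \frac{1}{83} \approx -0.012048$)
$a = 31$ ($a = \left(-31\right) \left(-1\right) = 31$)
$\left(a + I\right)^{2} = \left(31 - \frac{1}{83}\right)^{2} = \left(\frac{2572}{83}\right)^{2} = \frac{6615184}{6889}$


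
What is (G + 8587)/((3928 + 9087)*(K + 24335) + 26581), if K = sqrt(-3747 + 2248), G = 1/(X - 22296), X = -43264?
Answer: 426595328455473/15735759245201589620 - 77126029503*I*sqrt(1499)/69237340678886994328 ≈ 2.711e-5 - 4.3128e-8*I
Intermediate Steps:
G = -1/65560 (G = 1/(-43264 - 22296) = 1/(-65560) = -1/65560 ≈ -1.5253e-5)
K = I*sqrt(1499) (K = sqrt(-1499) = I*sqrt(1499) ≈ 38.717*I)
(G + 8587)/((3928 + 9087)*(K + 24335) + 26581) = (-1/65560 + 8587)/((3928 + 9087)*(I*sqrt(1499) + 24335) + 26581) = 562963719/(65560*(13015*(24335 + I*sqrt(1499)) + 26581)) = 562963719/(65560*((316720025 + 13015*I*sqrt(1499)) + 26581)) = 562963719/(65560*(316746606 + 13015*I*sqrt(1499)))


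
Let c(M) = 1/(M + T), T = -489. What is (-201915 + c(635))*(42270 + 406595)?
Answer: -13232355716485/146 ≈ -9.0633e+10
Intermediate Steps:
c(M) = 1/(-489 + M) (c(M) = 1/(M - 489) = 1/(-489 + M))
(-201915 + c(635))*(42270 + 406595) = (-201915 + 1/(-489 + 635))*(42270 + 406595) = (-201915 + 1/146)*448865 = -29479589/146*448865 = -13232355716485/146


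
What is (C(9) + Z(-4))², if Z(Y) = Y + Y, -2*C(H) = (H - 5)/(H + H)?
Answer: 5329/81 ≈ 65.790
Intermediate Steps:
C(H) = -(-5 + H)/(4*H) (C(H) = -(H - 5)/(2*(H + H)) = -(-5 + H)/(2*(2*H)) = -(-5 + H)*1/(2*H)/2 = -(-5 + H)/(4*H))
Z(Y) = 2*Y
(C(9) + Z(-4))² = ((¼)*(5 - 1*9)/9 + 2*(-4))² = ((¼)*(⅑)*(5 - 9) - 8)² = ((¼)*(⅑)*(-4) - 8)² = (-⅑ - 8)² = (-73/9)² = 5329/81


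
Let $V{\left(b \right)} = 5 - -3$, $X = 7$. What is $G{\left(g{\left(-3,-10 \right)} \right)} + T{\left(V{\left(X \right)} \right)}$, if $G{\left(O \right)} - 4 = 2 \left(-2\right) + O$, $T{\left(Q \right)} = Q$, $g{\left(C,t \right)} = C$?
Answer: $5$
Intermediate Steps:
$V{\left(b \right)} = 8$ ($V{\left(b \right)} = 5 + 3 = 8$)
$G{\left(O \right)} = O$ ($G{\left(O \right)} = 4 + \left(2 \left(-2\right) + O\right) = 4 + \left(-4 + O\right) = O$)
$G{\left(g{\left(-3,-10 \right)} \right)} + T{\left(V{\left(X \right)} \right)} = -3 + 8 = 5$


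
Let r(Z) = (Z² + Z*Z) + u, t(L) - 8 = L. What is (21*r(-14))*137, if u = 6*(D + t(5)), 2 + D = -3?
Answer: 1265880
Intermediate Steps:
D = -5 (D = -2 - 3 = -5)
t(L) = 8 + L
u = 48 (u = 6*(-5 + (8 + 5)) = 6*(-5 + 13) = 6*8 = 48)
r(Z) = 48 + 2*Z² (r(Z) = (Z² + Z*Z) + 48 = (Z² + Z²) + 48 = 2*Z² + 48 = 48 + 2*Z²)
(21*r(-14))*137 = (21*(48 + 2*(-14)²))*137 = (21*(48 + 2*196))*137 = (21*(48 + 392))*137 = (21*440)*137 = 9240*137 = 1265880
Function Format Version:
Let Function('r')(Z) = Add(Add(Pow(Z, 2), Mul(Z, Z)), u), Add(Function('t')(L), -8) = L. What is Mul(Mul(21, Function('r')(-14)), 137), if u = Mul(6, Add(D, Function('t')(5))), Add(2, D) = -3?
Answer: 1265880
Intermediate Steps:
D = -5 (D = Add(-2, -3) = -5)
Function('t')(L) = Add(8, L)
u = 48 (u = Mul(6, Add(-5, Add(8, 5))) = Mul(6, Add(-5, 13)) = Mul(6, 8) = 48)
Function('r')(Z) = Add(48, Mul(2, Pow(Z, 2))) (Function('r')(Z) = Add(Add(Pow(Z, 2), Mul(Z, Z)), 48) = Add(Add(Pow(Z, 2), Pow(Z, 2)), 48) = Add(Mul(2, Pow(Z, 2)), 48) = Add(48, Mul(2, Pow(Z, 2))))
Mul(Mul(21, Function('r')(-14)), 137) = Mul(Mul(21, Add(48, Mul(2, Pow(-14, 2)))), 137) = Mul(Mul(21, Add(48, Mul(2, 196))), 137) = Mul(Mul(21, Add(48, 392)), 137) = Mul(Mul(21, 440), 137) = Mul(9240, 137) = 1265880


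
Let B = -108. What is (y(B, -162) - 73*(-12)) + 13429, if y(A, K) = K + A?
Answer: 14035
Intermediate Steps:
y(A, K) = A + K
(y(B, -162) - 73*(-12)) + 13429 = ((-108 - 162) - 73*(-12)) + 13429 = (-270 + 876) + 13429 = 606 + 13429 = 14035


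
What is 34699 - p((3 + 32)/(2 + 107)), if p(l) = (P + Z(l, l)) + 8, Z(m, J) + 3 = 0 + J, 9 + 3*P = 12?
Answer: 3781502/109 ≈ 34693.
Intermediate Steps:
P = 1 (P = -3 + (⅓)*12 = -3 + 4 = 1)
Z(m, J) = -3 + J (Z(m, J) = -3 + (0 + J) = -3 + J)
p(l) = 6 + l (p(l) = (1 + (-3 + l)) + 8 = (-2 + l) + 8 = 6 + l)
34699 - p((3 + 32)/(2 + 107)) = 34699 - (6 + (3 + 32)/(2 + 107)) = 34699 - (6 + 35/109) = 34699 - 1*689/109 = 34699 - 689/109 = 3781502/109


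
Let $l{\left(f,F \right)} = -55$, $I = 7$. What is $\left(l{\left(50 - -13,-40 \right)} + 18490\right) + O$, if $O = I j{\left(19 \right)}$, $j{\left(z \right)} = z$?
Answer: $18568$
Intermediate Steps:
$O = 133$ ($O = 7 \cdot 19 = 133$)
$\left(l{\left(50 - -13,-40 \right)} + 18490\right) + O = \left(-55 + 18490\right) + 133 = 18435 + 133 = 18568$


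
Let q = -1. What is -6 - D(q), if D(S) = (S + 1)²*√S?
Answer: -6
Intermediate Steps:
D(S) = √S*(1 + S)² (D(S) = (1 + S)²*√S = √S*(1 + S)²)
-6 - D(q) = -6 - √(-1)*(1 - 1)² = -6 - I*0² = -6 - I*0 = -6 - 1*0 = -6 + 0 = -6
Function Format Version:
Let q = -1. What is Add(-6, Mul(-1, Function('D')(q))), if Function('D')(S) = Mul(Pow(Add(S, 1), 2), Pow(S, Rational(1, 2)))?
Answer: -6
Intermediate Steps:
Function('D')(S) = Mul(Pow(S, Rational(1, 2)), Pow(Add(1, S), 2)) (Function('D')(S) = Mul(Pow(Add(1, S), 2), Pow(S, Rational(1, 2))) = Mul(Pow(S, Rational(1, 2)), Pow(Add(1, S), 2)))
Add(-6, Mul(-1, Function('D')(q))) = Add(-6, Mul(-1, Mul(Pow(-1, Rational(1, 2)), Pow(Add(1, -1), 2)))) = Add(-6, Mul(-1, Mul(I, Pow(0, 2)))) = Add(-6, Mul(-1, Mul(I, 0))) = Add(-6, Mul(-1, 0)) = Add(-6, 0) = -6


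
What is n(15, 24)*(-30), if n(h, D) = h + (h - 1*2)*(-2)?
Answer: 330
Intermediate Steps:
n(h, D) = 4 - h (n(h, D) = h + (h - 2)*(-2) = h + (-2 + h)*(-2) = h + (4 - 2*h) = 4 - h)
n(15, 24)*(-30) = (4 - 1*15)*(-30) = (4 - 15)*(-30) = -11*(-30) = 330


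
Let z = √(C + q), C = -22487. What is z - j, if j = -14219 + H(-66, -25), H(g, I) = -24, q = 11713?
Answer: 14243 + I*√10774 ≈ 14243.0 + 103.8*I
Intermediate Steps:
j = -14243 (j = -14219 - 24 = -14243)
z = I*√10774 (z = √(-22487 + 11713) = √(-10774) = I*√10774 ≈ 103.8*I)
z - j = I*√10774 - 1*(-14243) = I*√10774 + 14243 = 14243 + I*√10774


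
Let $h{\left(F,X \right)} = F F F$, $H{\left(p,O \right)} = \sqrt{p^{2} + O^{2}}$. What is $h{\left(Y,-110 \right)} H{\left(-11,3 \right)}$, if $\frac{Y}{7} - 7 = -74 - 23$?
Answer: $- 250047000 \sqrt{130} \approx -2.851 \cdot 10^{9}$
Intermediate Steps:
$H{\left(p,O \right)} = \sqrt{O^{2} + p^{2}}$
$Y = -630$ ($Y = 49 + 7 \left(-74 - 23\right) = 49 + 7 \left(-97\right) = 49 - 679 = -630$)
$h{\left(F,X \right)} = F^{3}$ ($h{\left(F,X \right)} = F^{2} F = F^{3}$)
$h{\left(Y,-110 \right)} H{\left(-11,3 \right)} = \left(-630\right)^{3} \sqrt{3^{2} + \left(-11\right)^{2}} = - 250047000 \sqrt{9 + 121} = - 250047000 \sqrt{130}$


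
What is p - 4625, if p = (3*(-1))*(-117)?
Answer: -4274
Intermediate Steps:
p = 351 (p = -3*(-117) = 351)
p - 4625 = 351 - 4625 = -4274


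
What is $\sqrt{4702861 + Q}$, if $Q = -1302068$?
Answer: $\sqrt{3400793} \approx 1844.1$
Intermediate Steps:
$\sqrt{4702861 + Q} = \sqrt{4702861 - 1302068} = \sqrt{3400793}$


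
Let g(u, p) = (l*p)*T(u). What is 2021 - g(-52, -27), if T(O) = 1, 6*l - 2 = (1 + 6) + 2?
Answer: 4141/2 ≈ 2070.5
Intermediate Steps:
l = 11/6 (l = ⅓ + ((1 + 6) + 2)/6 = ⅓ + (7 + 2)/6 = ⅓ + (⅙)*9 = ⅓ + 3/2 = 11/6 ≈ 1.8333)
g(u, p) = 11*p/6 (g(u, p) = (11*p/6)*1 = 11*p/6)
2021 - g(-52, -27) = 2021 - 11*(-27)/6 = 2021 - 1*(-99/2) = 2021 + 99/2 = 4141/2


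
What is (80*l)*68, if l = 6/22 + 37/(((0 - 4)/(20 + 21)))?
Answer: -22678000/11 ≈ -2.0616e+6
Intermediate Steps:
l = -16675/44 (l = 6*(1/22) + 37/((-4/41)) = 3/11 + 37/((-4*1/41)) = 3/11 + 37/(-4/41) = 3/11 + 37*(-41/4) = 3/11 - 1517/4 = -16675/44 ≈ -378.98)
(80*l)*68 = (80*(-16675/44))*68 = -333500/11*68 = -22678000/11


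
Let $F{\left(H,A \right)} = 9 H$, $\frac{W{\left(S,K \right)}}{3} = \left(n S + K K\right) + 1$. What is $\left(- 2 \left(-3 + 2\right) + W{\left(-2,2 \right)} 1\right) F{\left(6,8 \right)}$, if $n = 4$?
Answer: $-378$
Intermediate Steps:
$W{\left(S,K \right)} = 3 + 3 K^{2} + 12 S$ ($W{\left(S,K \right)} = 3 \left(\left(4 S + K K\right) + 1\right) = 3 \left(\left(4 S + K^{2}\right) + 1\right) = 3 \left(\left(K^{2} + 4 S\right) + 1\right) = 3 \left(1 + K^{2} + 4 S\right) = 3 + 3 K^{2} + 12 S$)
$\left(- 2 \left(-3 + 2\right) + W{\left(-2,2 \right)} 1\right) F{\left(6,8 \right)} = \left(- 2 \left(-3 + 2\right) + \left(3 + 3 \cdot 2^{2} + 12 \left(-2\right)\right) 1\right) 9 \cdot 6 = \left(\left(-2\right) \left(-1\right) + \left(3 + 3 \cdot 4 - 24\right) 1\right) 54 = \left(2 + \left(3 + 12 - 24\right) 1\right) 54 = \left(2 - 9\right) 54 = \left(-7\right) 54 = -378$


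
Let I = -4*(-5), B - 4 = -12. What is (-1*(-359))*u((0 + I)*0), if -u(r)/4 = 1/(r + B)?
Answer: 359/2 ≈ 179.50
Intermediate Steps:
B = -8 (B = 4 - 12 = -8)
I = 20
u(r) = -4/(-8 + r) (u(r) = -4/(r - 8) = -4/(-8 + r))
(-1*(-359))*u((0 + I)*0) = (-1*(-359))*(-4/(-8 + (0 + 20)*0)) = 359*(-4/(-8 + 20*0)) = 359*(-4/(-8 + 0)) = 359*(-4/(-8)) = 359*(-4*(-1/8)) = 359*(1/2) = 359/2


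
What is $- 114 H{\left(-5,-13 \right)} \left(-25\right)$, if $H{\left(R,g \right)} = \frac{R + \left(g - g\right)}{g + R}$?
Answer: $\frac{2375}{3} \approx 791.67$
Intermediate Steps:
$H{\left(R,g \right)} = \frac{R}{R + g}$ ($H{\left(R,g \right)} = \frac{R + 0}{R + g} = \frac{R}{R + g}$)
$- 114 H{\left(-5,-13 \right)} \left(-25\right) = - 114 \left(- \frac{5}{-5 - 13}\right) \left(-25\right) = - 114 \left(- \frac{5}{-18}\right) \left(-25\right) = - 114 \left(\left(-5\right) \left(- \frac{1}{18}\right)\right) \left(-25\right) = \left(-114\right) \frac{5}{18} \left(-25\right) = \left(- \frac{95}{3}\right) \left(-25\right) = \frac{2375}{3}$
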